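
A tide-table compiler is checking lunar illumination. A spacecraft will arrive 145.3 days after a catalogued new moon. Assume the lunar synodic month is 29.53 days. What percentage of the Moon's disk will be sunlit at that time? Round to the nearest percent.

6%

Reduce mod P: 145.3 − 4×29.53 = 27.18 d into the current lunation.
Elongation θ = 360° × 27.18/29.53 ≈ 331.4°.
Illuminated fraction = (1 − cos 331.4°)/2 = (1 − 0.878)/2 ≈ 0.061, so 6%.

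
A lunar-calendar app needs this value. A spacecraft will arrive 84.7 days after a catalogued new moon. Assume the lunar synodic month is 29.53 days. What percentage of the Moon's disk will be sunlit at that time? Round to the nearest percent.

84.7/29.53 = 2.868 lunations, so 2 complete cycles and 25.64 d into the next.
The Moon has covered 25.64/29.53 of its cycle, so θ ≈ 360° × 25.64/29.53 = 312.6°.
With cos θ = 0.677, the lit fraction is (1 − 0.677)/2 ≈ 0.162, so 16%.

16%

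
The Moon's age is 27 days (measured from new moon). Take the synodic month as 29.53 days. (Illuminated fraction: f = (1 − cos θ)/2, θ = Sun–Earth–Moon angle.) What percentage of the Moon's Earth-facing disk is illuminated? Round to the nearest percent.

7%

The Moon has covered 27/29.53 of its cycle, so θ ≈ 360° × 27/29.53 = 329.2°.
Illuminated fraction = (1 − cos 329.2°)/2 = (1 − 0.859)/2 ≈ 0.071, so 7%.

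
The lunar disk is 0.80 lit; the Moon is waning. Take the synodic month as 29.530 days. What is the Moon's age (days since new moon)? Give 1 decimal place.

19.1 days

Invert f = (1 − cos θ)/2 to get cos θ = 1 − 2(0.80) = -0.600, hence θ₀ = arccos -0.600 = 126.9°.
A waning Moon lies in 180°–360°, so θ = 360° − 126.9° = 233.1°.
Age = 29.530 × 233.1°/360° ≈ 19.12 days.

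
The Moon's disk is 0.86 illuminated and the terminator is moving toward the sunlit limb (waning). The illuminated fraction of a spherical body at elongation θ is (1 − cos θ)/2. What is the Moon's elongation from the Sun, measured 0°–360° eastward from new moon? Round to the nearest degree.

From f = (1 − cos θ)/2: cos θ = 1 − 2×0.86 = -0.720; arccos → 136.1°.
Waning ⇒ past full, so θ = 360° − 136.1° = 223.9°.

224°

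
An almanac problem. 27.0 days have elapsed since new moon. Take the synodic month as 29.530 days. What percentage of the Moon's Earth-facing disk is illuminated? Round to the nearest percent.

7%

Elongation θ = 360° × 27.0/29.530 ≈ 329.2°.
cos 329.2° = 0.859, so f = (1 − 0.859)/2 = 0.071, so 7%.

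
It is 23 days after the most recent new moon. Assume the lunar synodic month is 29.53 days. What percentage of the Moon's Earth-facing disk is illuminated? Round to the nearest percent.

The Moon has covered 23/29.53 of its cycle, so θ ≈ 360° × 23/29.53 = 280.4°.
cos 280.4° = 0.180, so f = (1 − 0.180)/2 = 0.410, so 41%.

41%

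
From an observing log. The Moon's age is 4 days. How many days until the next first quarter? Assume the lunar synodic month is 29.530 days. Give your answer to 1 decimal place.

3.4 days

First quarter is 0.25 of the way through the cycle: age 0.25 × 29.530 = 7.383 d.
That is 7.383 − 4 = 3.383 days ahead.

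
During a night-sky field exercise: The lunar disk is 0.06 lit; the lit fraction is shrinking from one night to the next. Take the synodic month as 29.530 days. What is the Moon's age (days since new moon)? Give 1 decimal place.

27.2 days

From f = (1 − cos θ)/2: cos θ = 1 − 2×0.06 = 0.880; arccos → 28.4°.
Waning ⇒ past full, so θ = 360° − 28.4° = 331.6°.
Age = 29.530 × 331.6°/360° ≈ 27.20 days.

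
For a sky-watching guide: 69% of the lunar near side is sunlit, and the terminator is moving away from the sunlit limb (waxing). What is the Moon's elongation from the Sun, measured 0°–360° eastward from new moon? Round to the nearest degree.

From f = (1 − cos θ)/2: cos θ = 1 − 2×0.69 = -0.380; arccos → 112.3°.
Before full moon the principal value applies: θ = 112.3°.

112°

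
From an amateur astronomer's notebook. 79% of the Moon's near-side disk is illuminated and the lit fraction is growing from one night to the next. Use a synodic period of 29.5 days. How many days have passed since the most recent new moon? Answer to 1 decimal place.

From f = (1 − cos θ)/2: cos θ = 1 − 2×0.79 = -0.580; arccos → 125.5°.
Waxing ⇒ before full, so θ = 125.5°.
At 360°/29.5 d per day, 125.5° corresponds to 10.28 days.

10.3 days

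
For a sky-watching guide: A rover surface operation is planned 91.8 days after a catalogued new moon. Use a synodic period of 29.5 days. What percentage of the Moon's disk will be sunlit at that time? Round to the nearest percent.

Reduce mod P: 91.8 − 3×29.5 = 3.30 d into the current lunation.
Phase angle: θ = 360°·(3.30 d)/(29.5 d) = 40.3°.
Illuminated fraction = (1 − cos 40.3°)/2 = (1 − 0.763)/2 ≈ 0.119, so 12%.

12%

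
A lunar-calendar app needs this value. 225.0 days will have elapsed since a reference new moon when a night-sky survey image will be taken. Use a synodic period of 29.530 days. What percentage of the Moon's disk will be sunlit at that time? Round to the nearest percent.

87%

225.0 d spans 7 complete synodic months (7 × 29.530 = 206.71 d) plus 18.29 d.
The Moon has covered 18.29/29.530 of its cycle, so θ ≈ 360° × 18.29/29.530 = 223.0°.
cos 223.0° = (-0.732), so f = (1 − (-0.732))/2 = 0.866, so 87%.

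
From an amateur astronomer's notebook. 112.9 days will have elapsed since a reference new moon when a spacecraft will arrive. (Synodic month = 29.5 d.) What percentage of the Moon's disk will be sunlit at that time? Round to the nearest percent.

112.9/29.5 = 3.827 lunations, so 3 complete cycles and 24.40 d into the next.
Phase angle: θ = 360°·(24.40 d)/(29.5 d) = 297.8°.
Illuminated fraction = (1 − cos 297.8°)/2 = (1 − 0.466)/2 ≈ 0.267, so 27%.

27%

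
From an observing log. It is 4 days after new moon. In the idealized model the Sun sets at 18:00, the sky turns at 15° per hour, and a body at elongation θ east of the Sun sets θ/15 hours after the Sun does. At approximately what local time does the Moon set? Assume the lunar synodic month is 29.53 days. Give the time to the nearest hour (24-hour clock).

21:00

Phase angle: θ = 360°·(4 d)/(29.53 d) = 48.8°.
The Moon trails the Sun by θ/15 = 48.8/15 ≈ 3.25 hours.
18:00 + 3.25 h ≈ 21:15 → 21:00 to the nearest hour.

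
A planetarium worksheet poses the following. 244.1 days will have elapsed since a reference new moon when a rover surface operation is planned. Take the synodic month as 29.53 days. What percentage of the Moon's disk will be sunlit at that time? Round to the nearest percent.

55%

244.1 d spans 8 complete synodic months (8 × 29.53 = 236.24 d) plus 7.86 d.
The Moon has covered 7.86/29.53 of its cycle, so θ ≈ 360° × 7.86/29.53 = 95.8°.
With cos θ = (-0.101), the lit fraction is (1 − (-0.101))/2 ≈ 0.551, so 55%.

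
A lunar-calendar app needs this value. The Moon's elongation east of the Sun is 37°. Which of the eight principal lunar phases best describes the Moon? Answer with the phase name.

The waxing crescent sector spans roughly 22°–68°; 37° falls inside it.

waxing crescent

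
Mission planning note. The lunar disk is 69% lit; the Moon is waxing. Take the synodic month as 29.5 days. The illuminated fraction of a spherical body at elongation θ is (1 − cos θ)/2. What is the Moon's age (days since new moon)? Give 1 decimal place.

9.2 days

From f = (1 − cos θ)/2: cos θ = 1 − 2×0.69 = -0.380; arccos → 112.3°.
The Moon is waxing (0°–180°), so θ = 112.3° directly.
Age = 29.5 × 112.3°/360° ≈ 9.21 days.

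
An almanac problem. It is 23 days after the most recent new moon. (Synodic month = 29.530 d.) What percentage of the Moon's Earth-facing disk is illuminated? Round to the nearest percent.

41%

Phase angle: θ = 360°·(23 d)/(29.530 d) = 280.4°.
cos 280.4° = 0.180, so f = (1 − 0.180)/2 = 0.410, so 41%.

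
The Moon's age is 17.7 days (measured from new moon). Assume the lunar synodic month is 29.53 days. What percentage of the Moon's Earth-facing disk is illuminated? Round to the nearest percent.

91%

Elongation θ = 360° × 17.7/29.53 ≈ 215.8°.
Illuminated fraction = (1 − cos 215.8°)/2 = (1 − (-0.811))/2 ≈ 0.906, so 91%.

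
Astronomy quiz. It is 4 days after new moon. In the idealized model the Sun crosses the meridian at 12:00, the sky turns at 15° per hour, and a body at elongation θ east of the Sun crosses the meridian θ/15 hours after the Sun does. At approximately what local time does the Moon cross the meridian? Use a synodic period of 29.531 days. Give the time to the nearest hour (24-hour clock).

15:00

Phase angle: θ = 360°·(4 d)/(29.531 d) = 48.8°.
The Moon trails the Sun by θ/15 = 48.8/15 ≈ 3.25 hours.
12:00 + 3.25 h ≈ 15:15 → 15:00 to the nearest hour.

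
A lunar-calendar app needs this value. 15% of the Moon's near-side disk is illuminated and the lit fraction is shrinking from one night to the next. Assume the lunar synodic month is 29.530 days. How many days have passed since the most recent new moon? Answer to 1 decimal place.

25.8 days

Invert f = (1 − cos θ)/2 to get cos θ = 1 − 2(0.15) = 0.700, hence θ₀ = arccos 0.700 = 45.6°.
A waning Moon lies in 180°–360°, so θ = 360° − 45.6° = 314.4°.
Age = 29.530 × 314.4°/360° ≈ 25.79 days.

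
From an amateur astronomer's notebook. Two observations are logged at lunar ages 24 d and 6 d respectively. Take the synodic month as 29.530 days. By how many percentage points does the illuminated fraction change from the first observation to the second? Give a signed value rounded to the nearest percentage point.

θ₁ = 360° × 24/29.530 = 292.6°, f₁ = (1 − cos θ₁)/2 = 0.308.
θ₂ = 360° × 6/29.530 = 73.1°, f₂ = (1 − cos θ₂)/2 = 0.355.
Change = f₂ − f₁ = +0.047 → +5 percentage points.

+5 percentage points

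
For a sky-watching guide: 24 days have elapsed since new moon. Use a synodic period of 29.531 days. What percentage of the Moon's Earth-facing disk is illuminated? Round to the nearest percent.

31%

Elongation θ = 360° × 24/29.531 ≈ 292.6°.
With cos θ = 0.384, the lit fraction is (1 − 0.384)/2 ≈ 0.308, so 31%.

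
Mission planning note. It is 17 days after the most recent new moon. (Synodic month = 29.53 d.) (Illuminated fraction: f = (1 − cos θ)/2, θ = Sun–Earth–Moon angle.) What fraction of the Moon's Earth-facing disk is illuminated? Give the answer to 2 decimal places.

Elongation θ = 360° × 17/29.53 ≈ 207.2°.
cos 207.2° = (-0.889), so f = (1 − (-0.889))/2 = 0.945.

0.94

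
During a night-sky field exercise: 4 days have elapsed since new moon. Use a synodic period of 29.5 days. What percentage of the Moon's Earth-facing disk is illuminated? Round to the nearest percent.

17%

The Moon has covered 4/29.5 of its cycle, so θ ≈ 360° × 4/29.5 = 48.8°.
With cos θ = 0.659, the lit fraction is (1 − 0.659)/2 ≈ 0.171, so 17%.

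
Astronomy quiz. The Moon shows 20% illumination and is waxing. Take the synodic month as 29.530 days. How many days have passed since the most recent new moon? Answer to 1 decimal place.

4.4 days

cos θ = 1 − 2f = 0.600, giving a principal value of 53.1°.
The Moon is waxing (0°–180°), so θ = 53.1° directly.
At 360°/29.530 d per day, 53.1° corresponds to 4.36 days.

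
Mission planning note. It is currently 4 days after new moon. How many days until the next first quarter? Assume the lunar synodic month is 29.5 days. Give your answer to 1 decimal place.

First quarter occurs at elongation 90°, i.e. at age 29.5 × 90/360 = 7.375 d.
So 3.375 days remain (7.375 − 4).

3.4 days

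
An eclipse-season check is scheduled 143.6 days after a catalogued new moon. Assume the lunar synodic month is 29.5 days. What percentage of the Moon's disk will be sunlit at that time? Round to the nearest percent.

16%

143.6/29.5 = 4.868 lunations, so 4 complete cycles and 25.60 d into the next.
Elongation θ = 360° × 25.60/29.5 ≈ 312.4°.
cos 312.4° = 0.674, so f = (1 − 0.674)/2 = 0.163, so 16%.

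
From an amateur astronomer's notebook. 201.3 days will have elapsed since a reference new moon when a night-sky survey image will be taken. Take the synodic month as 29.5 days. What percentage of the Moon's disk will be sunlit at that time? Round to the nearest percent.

28%

Reduce mod P: 201.3 − 6×29.5 = 24.30 d into the current lunation.
The Moon has covered 24.30/29.5 of its cycle, so θ ≈ 360° × 24.30/29.5 = 296.5°.
Illuminated fraction = (1 − cos 296.5°)/2 = (1 − 0.447)/2 ≈ 0.277, so 28%.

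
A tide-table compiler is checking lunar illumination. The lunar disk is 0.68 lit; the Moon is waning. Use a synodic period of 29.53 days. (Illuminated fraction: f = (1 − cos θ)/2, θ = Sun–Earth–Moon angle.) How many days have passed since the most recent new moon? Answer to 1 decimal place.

20.4 days

cos θ = 1 − 2f = -0.360, giving a principal value of 111.1°.
Since the Moon is past full (waning), take the reflex angle: θ = 360° − 111.1° = 248.9°.
That fraction of the synodic month is 248.9/360 × 29.53 d ≈ 20.42 d.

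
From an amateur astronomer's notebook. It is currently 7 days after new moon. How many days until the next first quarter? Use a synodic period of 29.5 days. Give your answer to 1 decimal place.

0.4 days

First quarter is 0.25 of the way through the cycle: age 0.25 × 29.5 = 7.375 d.
So 0.375 days remain (7.375 − 7).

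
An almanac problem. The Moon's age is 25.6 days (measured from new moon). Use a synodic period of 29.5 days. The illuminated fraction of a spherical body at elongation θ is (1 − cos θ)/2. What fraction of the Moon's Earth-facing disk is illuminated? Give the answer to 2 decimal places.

0.16

The Moon has covered 25.6/29.5 of its cycle, so θ ≈ 360° × 25.6/29.5 = 312.4°.
With cos θ = 0.674, the lit fraction is (1 − 0.674)/2 ≈ 0.163.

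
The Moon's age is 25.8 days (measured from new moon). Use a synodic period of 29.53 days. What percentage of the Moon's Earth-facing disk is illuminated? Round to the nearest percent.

Elongation θ = 360° × 25.8/29.53 ≈ 314.5°.
Illuminated fraction = (1 − cos 314.5°)/2 = (1 − 0.701)/2 ≈ 0.149, so 15%.

15%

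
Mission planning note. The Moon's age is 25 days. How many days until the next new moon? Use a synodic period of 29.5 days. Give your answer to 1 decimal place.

4.5 days

One full lunation from the last new moon is 29.5 d; remaining = 29.5 − 25 = 4.500 d.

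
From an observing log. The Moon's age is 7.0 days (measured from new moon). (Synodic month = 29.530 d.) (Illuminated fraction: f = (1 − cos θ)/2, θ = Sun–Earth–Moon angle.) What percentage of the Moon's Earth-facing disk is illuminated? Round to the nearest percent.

The Moon has covered 7.0/29.530 of its cycle, so θ ≈ 360° × 7.0/29.530 = 85.3°.
cos 85.3° = 0.081, so f = (1 − 0.081)/2 = 0.459, so 46%.

46%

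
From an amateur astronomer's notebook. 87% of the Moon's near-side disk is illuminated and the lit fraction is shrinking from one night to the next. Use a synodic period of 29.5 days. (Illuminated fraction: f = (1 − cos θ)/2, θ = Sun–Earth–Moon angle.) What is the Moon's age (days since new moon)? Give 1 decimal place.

18.2 days

Invert f = (1 − cos θ)/2 to get cos θ = 1 − 2(0.87) = -0.740, hence θ₀ = arccos -0.740 = 137.7°.
A waning Moon lies in 180°–360°, so θ = 360° − 137.7° = 222.3°.
Age = 29.5 × 222.3°/360° ≈ 18.21 days.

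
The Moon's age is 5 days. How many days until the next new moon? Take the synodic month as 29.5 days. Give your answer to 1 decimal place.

24.5 days

One full lunation from the last new moon is 29.5 d; remaining = 29.5 − 5 = 24.500 d.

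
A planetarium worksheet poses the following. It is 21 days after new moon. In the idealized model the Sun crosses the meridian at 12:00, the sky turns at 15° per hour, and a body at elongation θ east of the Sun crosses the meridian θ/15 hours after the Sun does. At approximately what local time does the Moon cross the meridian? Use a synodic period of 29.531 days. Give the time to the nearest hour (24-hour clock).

05:00

Elongation θ = 360° × 21/29.531 ≈ 256.0°.
Delay after the Sun = 256.0° / (15°/h) ≈ 17.07 h.
12:00 + 17.07 h ≈ 05:04 → 05:00 to the nearest hour.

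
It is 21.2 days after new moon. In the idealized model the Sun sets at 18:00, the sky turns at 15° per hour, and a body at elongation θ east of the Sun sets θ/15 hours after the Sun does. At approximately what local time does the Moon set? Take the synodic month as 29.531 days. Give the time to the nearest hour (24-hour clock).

Elongation θ = 360° × 21.2/29.531 ≈ 258.4°.
Delay after the Sun = 258.4° / (15°/h) ≈ 17.23 h.
18:00 + 17.23 h ≈ 11:14 → 11:00 to the nearest hour.

11:00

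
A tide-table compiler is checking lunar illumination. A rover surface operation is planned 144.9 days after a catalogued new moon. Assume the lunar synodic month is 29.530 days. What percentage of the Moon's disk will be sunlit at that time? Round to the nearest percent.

8%

144.9/29.530 = 4.907 lunations, so 4 complete cycles and 26.78 d into the next.
The Moon has covered 26.78/29.530 of its cycle, so θ ≈ 360° × 26.78/29.530 = 326.5°.
cos 326.5° = 0.834, so f = (1 − 0.834)/2 = 0.083, so 8%.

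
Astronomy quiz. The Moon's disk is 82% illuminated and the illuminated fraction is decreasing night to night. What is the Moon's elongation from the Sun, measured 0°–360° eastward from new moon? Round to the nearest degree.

cos θ = 1 − 2f = -0.640, giving a principal value of 129.8°.
Waning ⇒ past full, so θ = 360° − 129.8° = 230.2°.

230°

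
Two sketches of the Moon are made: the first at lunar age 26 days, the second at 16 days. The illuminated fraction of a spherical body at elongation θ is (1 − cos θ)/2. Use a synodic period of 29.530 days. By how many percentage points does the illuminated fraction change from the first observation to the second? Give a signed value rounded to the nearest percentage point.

First observation: θ = 360°·26/29.530 = 317.0°, so f = 0.135.
Second observation: θ = 195.1°, f = 0.983.
Δf = 0.983 − 0.135 = +0.848, i.e. +85 pp.

+85 percentage points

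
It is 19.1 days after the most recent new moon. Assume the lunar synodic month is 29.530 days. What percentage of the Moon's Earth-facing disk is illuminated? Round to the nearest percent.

The Moon has covered 19.1/29.530 of its cycle, so θ ≈ 360° × 19.1/29.530 = 232.8°.
Illuminated fraction = (1 − cos 232.8°)/2 = (1 − (-0.604))/2 ≈ 0.802, so 80%.

80%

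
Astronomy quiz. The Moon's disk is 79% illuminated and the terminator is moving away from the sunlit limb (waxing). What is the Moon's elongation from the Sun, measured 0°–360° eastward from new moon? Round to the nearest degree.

125°

From f = (1 − cos θ)/2: cos θ = 1 − 2×0.79 = -0.580; arccos → 125.5°.
Before full moon the principal value applies: θ = 125.5°.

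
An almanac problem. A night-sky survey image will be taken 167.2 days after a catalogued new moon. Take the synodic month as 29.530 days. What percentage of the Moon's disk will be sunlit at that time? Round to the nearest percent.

76%

Reduce mod P: 167.2 − 5×29.530 = 19.55 d into the current lunation.
Elongation θ = 360° × 19.55/29.530 ≈ 238.3°.
With cos θ = (-0.525), the lit fraction is (1 − (-0.525))/2 ≈ 0.762, so 76%.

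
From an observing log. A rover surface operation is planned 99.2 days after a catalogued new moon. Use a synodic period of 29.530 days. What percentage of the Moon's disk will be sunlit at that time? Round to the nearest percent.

99.2 d spans 3 complete synodic months (3 × 29.530 = 88.59 d) plus 10.61 d.
Phase angle: θ = 360°·(10.61 d)/(29.530 d) = 129.3°.
Illuminated fraction = (1 − cos 129.3°)/2 = (1 − (-0.634))/2 ≈ 0.817, so 82%.

82%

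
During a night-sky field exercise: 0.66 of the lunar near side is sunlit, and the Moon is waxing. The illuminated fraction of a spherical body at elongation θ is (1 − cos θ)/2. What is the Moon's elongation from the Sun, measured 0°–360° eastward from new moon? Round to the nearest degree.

109°

cos θ = 1 − 2f = -0.320, giving a principal value of 108.7°.
The Moon is waxing (0°–180°), so θ = 108.7° directly.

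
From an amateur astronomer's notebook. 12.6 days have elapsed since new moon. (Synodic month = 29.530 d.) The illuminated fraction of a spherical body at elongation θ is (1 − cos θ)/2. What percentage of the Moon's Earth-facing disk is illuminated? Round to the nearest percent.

95%

Phase angle: θ = 360°·(12.6 d)/(29.530 d) = 153.6°.
Illuminated fraction = (1 − cos 153.6°)/2 = (1 − (-0.896))/2 ≈ 0.948, so 95%.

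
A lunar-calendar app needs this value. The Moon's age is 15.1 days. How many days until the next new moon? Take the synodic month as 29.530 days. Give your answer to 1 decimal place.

14.4 days

The next new moon completes the synodic month: 29.530 − 15.1 = 14.430 days.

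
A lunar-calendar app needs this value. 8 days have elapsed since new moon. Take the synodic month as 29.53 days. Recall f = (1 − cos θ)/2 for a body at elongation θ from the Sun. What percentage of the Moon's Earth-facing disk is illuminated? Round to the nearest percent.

Elongation θ = 360° × 8/29.53 ≈ 97.5°.
With cos θ = (-0.131), the lit fraction is (1 − (-0.131))/2 ≈ 0.566, so 57%.

57%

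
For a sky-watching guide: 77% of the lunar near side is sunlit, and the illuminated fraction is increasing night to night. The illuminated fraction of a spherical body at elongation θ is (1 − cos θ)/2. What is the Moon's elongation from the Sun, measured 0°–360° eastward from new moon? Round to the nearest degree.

123°

From f = (1 − cos θ)/2: cos θ = 1 − 2×0.77 = -0.540; arccos → 122.7°.
Waxing ⇒ before full, so θ = 122.7°.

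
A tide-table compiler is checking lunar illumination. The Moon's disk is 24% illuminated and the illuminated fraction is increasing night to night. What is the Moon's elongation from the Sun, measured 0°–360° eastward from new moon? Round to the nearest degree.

cos θ = 1 − 2f = 0.520, giving a principal value of 58.7°.
Waxing ⇒ before full, so θ = 58.7°.

59°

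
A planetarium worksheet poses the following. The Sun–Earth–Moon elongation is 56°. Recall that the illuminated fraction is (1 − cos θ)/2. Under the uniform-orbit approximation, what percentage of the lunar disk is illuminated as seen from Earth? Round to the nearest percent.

f = (1 − cos 56°)/2 = (1 − 0.559)/2 ≈ 0.220, i.e. 22%.

22%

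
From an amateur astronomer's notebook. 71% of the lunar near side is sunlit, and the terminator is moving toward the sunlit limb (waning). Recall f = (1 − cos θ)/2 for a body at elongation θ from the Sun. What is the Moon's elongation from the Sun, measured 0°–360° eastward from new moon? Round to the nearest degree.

cos θ = 1 − 2f = -0.420, giving a principal value of 114.8°.
A waning Moon lies in 180°–360°, so θ = 360° − 114.8° = 245.2°.

245°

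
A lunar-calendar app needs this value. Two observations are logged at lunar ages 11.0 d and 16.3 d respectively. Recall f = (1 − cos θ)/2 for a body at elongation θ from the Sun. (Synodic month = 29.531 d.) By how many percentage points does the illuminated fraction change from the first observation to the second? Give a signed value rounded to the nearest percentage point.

First observation: θ = 360°·11.0/29.531 = 134.1°, so f = 0.848.
Second observation: θ = 198.7°, f = 0.974.
Δf = 0.974 − 0.848 = +0.126, i.e. +13 pp.

+13 percentage points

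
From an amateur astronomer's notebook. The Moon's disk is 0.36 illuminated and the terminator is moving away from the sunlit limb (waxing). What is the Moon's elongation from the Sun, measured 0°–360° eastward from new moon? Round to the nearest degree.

74°

cos θ = 1 − 2f = 0.280, giving a principal value of 73.7°.
Waxing ⇒ before full, so θ = 73.7°.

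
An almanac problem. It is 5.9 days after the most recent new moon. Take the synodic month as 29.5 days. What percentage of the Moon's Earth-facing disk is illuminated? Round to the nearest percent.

35%

The Moon has covered 5.9/29.5 of its cycle, so θ ≈ 360° × 5.9/29.5 = 72.0°.
Illuminated fraction = (1 − cos 72.0°)/2 = (1 − 0.309)/2 ≈ 0.345, so 35%.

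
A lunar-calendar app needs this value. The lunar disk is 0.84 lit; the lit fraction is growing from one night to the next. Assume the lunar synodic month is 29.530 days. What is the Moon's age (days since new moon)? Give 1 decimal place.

cos θ = 1 − 2f = -0.680, giving a principal value of 132.8°.
Before full moon the principal value applies: θ = 132.8°.
That fraction of the synodic month is 132.8/360 × 29.530 d ≈ 10.90 d.

10.9 days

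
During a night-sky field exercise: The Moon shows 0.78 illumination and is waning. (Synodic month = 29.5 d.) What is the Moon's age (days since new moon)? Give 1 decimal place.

cos θ = 1 − 2f = -0.560, giving a principal value of 124.1°.
Waning ⇒ past full, so θ = 360° − 124.1° = 235.9°.
At 360°/29.5 d per day, 235.9° corresponds to 19.33 days.

19.3 days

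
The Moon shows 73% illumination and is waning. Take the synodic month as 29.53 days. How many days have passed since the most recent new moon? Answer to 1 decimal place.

From f = (1 − cos θ)/2: cos θ = 1 − 2×0.73 = -0.460; arccos → 117.4°.
Waning ⇒ past full, so θ = 360° − 117.4° = 242.6°.
At 360°/29.53 d per day, 242.6° corresponds to 19.90 days.

19.9 days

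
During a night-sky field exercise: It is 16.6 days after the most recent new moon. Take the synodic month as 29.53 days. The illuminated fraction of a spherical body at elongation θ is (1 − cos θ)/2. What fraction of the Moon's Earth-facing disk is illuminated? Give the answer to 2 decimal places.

0.96

The Moon has covered 16.6/29.53 of its cycle, so θ ≈ 360° × 16.6/29.53 = 202.4°.
cos 202.4° = (-0.925), so f = (1 − (-0.925))/2 = 0.962.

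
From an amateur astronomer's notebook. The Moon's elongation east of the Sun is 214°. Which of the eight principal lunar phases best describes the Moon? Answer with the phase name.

214° lies in the waning gibbous sector of the 8-phase cycle.

waning gibbous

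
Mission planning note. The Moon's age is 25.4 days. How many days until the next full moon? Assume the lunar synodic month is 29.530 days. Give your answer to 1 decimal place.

Full moon occurs at elongation 180°, i.e. at age 29.530 × 180/360 = 14.765 d.
This lunation's full moon (14.765 d) has passed, so add one period: 44.295 − 25.4 = 18.895 days.

18.9 days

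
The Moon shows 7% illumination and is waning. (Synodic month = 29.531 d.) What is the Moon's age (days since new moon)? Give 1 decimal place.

Invert f = (1 − cos θ)/2 to get cos θ = 1 − 2(0.07) = 0.860, hence θ₀ = arccos 0.860 = 30.7°.
A waning Moon lies in 180°–360°, so θ = 360° − 30.7° = 329.3°.
Age = 29.531 × 329.3°/360° ≈ 27.01 days.

27.0 days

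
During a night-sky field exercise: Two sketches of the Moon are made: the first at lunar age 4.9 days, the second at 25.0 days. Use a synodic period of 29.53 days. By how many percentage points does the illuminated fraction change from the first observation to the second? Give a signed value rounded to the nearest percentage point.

-3 percentage points

θ₁ = 360° × 4.9/29.53 = 59.7°, f₁ = (1 − cos θ₁)/2 = 0.248.
θ₂ = 360° × 25.0/29.53 = 304.8°, f₂ = (1 − cos θ₂)/2 = 0.215.
Change = f₂ − f₁ = -0.033 → -3 percentage points.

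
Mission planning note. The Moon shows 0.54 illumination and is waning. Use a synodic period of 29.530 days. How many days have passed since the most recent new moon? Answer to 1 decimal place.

21.8 days

cos θ = 1 − 2f = -0.080, giving a principal value of 94.6°.
Waning ⇒ past full, so θ = 360° − 94.6° = 265.4°.
At 360°/29.530 d per day, 265.4° corresponds to 21.77 days.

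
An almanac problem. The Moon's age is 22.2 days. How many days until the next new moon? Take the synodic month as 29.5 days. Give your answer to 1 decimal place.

7.3 days

The next new moon completes the synodic month: 29.5 − 22.2 = 7.300 days.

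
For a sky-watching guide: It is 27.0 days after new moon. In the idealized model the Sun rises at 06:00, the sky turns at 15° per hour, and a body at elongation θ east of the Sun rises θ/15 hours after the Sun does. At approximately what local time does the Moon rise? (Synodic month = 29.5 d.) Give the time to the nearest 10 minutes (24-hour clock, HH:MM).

04:00

Elongation θ = 360° × 27.0/29.5 ≈ 329.5°.
The Moon trails the Sun by θ/15 = 329.5/15 ≈ 21.97 hours.
06:00 + 21.966 h ≈ 03:58 → 04:00 to the nearest ten minutes.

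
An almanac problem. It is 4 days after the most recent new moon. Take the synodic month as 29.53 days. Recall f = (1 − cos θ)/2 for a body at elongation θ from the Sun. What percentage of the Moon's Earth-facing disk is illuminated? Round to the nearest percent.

17%

The Moon has covered 4/29.53 of its cycle, so θ ≈ 360° × 4/29.53 = 48.8°.
Illuminated fraction = (1 − cos 48.8°)/2 = (1 − 0.659)/2 ≈ 0.170, so 17%.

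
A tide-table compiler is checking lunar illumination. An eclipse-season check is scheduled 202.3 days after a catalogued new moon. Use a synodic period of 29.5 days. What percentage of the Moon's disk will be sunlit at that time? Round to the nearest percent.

19%

Reduce mod P: 202.3 − 6×29.5 = 25.30 d into the current lunation.
Phase angle: θ = 360°·(25.30 d)/(29.5 d) = 308.7°.
Illuminated fraction = (1 − cos 308.7°)/2 = (1 − 0.626)/2 ≈ 0.187, so 19%.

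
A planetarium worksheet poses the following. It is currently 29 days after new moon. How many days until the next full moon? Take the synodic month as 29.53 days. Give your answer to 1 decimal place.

Full moon occurs at elongation 180°, i.e. at age 29.53 × 180/360 = 14.765 d.
Already past this cycle's full moon; the next is at 14.765 + 29.53 = 44.295 d, so 44.295 − 29 = 15.295 days.

15.3 days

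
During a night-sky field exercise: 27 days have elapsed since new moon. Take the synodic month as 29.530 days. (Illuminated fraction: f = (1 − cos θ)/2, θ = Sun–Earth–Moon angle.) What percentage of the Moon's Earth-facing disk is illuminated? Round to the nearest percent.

7%

Elongation θ = 360° × 27/29.530 ≈ 329.2°.
cos 329.2° = 0.859, so f = (1 − 0.859)/2 = 0.071, so 7%.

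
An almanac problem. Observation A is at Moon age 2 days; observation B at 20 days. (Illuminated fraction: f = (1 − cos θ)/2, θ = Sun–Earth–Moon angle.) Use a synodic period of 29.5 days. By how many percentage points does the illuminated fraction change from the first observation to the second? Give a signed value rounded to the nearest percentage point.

First observation: θ = 360°·2/29.5 = 24.4°, so f = 0.045.
Second observation: θ = 244.1°, f = 0.719.
Δf = 0.719 − 0.045 = +0.674, i.e. +67 pp.

+67 pp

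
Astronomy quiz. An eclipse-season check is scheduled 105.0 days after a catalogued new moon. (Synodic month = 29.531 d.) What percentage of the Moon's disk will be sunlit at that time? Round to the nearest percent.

97%

105.0 d spans 3 complete synodic months (3 × 29.531 = 88.59 d) plus 16.41 d.
The Moon has covered 16.41/29.531 of its cycle, so θ ≈ 360° × 16.41/29.531 = 200.0°.
Illuminated fraction = (1 − cos 200.0°)/2 = (1 − (-0.940))/2 ≈ 0.970, so 97%.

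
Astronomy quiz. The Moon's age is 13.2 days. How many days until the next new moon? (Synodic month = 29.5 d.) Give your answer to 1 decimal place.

16.3 days

The next new moon completes the synodic month: 29.5 − 13.2 = 16.300 days.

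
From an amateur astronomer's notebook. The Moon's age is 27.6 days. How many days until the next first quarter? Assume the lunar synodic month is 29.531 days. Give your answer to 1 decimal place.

9.3 days

First quarter occurs at elongation 90°, i.e. at age 29.531 × 90/360 = 7.383 d.
This lunation's first quarter (7.383 d) has passed, so add one period: 36.914 − 27.6 = 9.314 days.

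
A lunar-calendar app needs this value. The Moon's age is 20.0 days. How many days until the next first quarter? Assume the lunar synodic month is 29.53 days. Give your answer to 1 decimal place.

16.9 days

First quarter is 0.25 of the way through the cycle: age 0.25 × 29.53 = 7.383 d.
This lunation's first quarter (7.383 d) has passed, so add one period: 36.913 − 20.0 = 16.913 days.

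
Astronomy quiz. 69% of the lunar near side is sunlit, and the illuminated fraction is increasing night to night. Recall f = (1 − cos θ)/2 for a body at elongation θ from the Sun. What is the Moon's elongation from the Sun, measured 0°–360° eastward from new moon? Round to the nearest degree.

112°

From f = (1 − cos θ)/2: cos θ = 1 − 2×0.69 = -0.380; arccos → 112.3°.
Before full moon the principal value applies: θ = 112.3°.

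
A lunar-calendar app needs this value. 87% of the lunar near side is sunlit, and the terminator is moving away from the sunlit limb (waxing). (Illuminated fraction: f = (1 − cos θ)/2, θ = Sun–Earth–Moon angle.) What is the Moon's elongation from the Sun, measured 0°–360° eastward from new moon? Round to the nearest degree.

cos θ = 1 − 2f = -0.740, giving a principal value of 137.7°.
Before full moon the principal value applies: θ = 137.7°.

138°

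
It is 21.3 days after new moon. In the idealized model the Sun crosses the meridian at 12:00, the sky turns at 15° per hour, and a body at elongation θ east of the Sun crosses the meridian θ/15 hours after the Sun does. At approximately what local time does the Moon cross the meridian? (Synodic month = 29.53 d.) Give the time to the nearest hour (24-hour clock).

05:00

Phase angle: θ = 360°·(21.3 d)/(29.53 d) = 259.7°.
The Moon trails the Sun by θ/15 = 259.7/15 ≈ 17.31 hours.
12:00 + 17.31 h ≈ 05:19 → 05:00 to the nearest hour.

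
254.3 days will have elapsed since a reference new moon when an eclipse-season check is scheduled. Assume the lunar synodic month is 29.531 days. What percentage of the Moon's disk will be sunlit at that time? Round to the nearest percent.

88%

254.3/29.531 = 8.611 lunations, so 8 complete cycles and 18.05 d into the next.
Elongation θ = 360° × 18.05/29.531 ≈ 220.1°.
Illuminated fraction = (1 − cos 220.1°)/2 = (1 − (-0.765))/2 ≈ 0.883, so 88%.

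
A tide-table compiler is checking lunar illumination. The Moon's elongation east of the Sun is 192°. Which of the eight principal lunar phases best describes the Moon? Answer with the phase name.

The full moon sector spans roughly 158°–202°; 192° falls inside it.

full moon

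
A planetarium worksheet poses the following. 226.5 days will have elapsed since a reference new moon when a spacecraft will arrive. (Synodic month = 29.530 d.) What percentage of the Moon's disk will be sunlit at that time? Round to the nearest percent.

74%

226.5/29.530 = 7.670 lunations, so 7 complete cycles and 19.79 d into the next.
Elongation θ = 360° × 19.79/29.530 ≈ 241.3°.
With cos θ = (-0.481), the lit fraction is (1 − (-0.481))/2 ≈ 0.740, so 74%.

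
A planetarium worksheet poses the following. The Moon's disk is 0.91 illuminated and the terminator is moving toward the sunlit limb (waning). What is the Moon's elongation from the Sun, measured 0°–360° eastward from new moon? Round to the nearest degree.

215°

From f = (1 − cos θ)/2: cos θ = 1 − 2×0.91 = -0.820; arccos → 145.1°.
Waning ⇒ past full, so θ = 360° − 145.1° = 214.9°.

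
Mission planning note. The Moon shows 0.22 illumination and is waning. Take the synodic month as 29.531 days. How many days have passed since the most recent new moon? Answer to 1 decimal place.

24.9 days

Invert f = (1 − cos θ)/2 to get cos θ = 1 − 2(0.22) = 0.560, hence θ₀ = arccos 0.560 = 55.9°.
Waning ⇒ past full, so θ = 360° − 55.9° = 304.1°.
That fraction of the synodic month is 304.1/360 × 29.531 d ≈ 24.94 d.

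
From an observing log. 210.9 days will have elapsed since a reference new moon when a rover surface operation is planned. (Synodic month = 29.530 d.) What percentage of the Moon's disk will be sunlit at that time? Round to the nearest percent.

19%

210.9 d spans 7 complete synodic months (7 × 29.530 = 206.71 d) plus 4.19 d.
Phase angle: θ = 360°·(4.19 d)/(29.530 d) = 51.1°.
With cos θ = 0.628, the lit fraction is (1 − 0.628)/2 ≈ 0.186, so 19%.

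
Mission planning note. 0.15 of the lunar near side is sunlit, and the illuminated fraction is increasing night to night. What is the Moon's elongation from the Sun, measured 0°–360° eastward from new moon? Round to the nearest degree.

From f = (1 − cos θ)/2: cos θ = 1 − 2×0.15 = 0.700; arccos → 45.6°.
Before full moon the principal value applies: θ = 45.6°.

46°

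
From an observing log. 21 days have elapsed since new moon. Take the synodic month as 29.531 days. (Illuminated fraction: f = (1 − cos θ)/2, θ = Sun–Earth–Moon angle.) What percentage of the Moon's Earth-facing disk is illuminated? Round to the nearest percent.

62%

Phase angle: θ = 360°·(21 d)/(29.531 d) = 256.0°.
Illuminated fraction = (1 − cos 256.0°)/2 = (1 − (-0.242))/2 ≈ 0.621, so 62%.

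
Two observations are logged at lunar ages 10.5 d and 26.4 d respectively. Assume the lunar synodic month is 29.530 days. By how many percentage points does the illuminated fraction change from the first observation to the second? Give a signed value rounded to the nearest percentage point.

θ₁ = 360° × 10.5/29.530 = 128.0°, f₁ = (1 − cos θ₁)/2 = 0.808.
θ₂ = 360° × 26.4/29.530 = 321.8°, f₂ = (1 − cos θ₂)/2 = 0.107.
Change = f₂ − f₁ = -0.701 → -70 percentage points.

-70 pp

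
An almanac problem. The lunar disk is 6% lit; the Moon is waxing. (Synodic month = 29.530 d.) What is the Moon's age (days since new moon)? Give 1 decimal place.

Invert f = (1 − cos θ)/2 to get cos θ = 1 − 2(0.06) = 0.880, hence θ₀ = arccos 0.880 = 28.4°.
Before full moon the principal value applies: θ = 28.4°.
Age = 29.530 × 28.4°/360° ≈ 2.33 days.

2.3 days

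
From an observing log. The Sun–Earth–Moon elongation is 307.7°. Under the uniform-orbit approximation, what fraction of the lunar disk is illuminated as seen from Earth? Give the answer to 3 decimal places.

Half-versine of 307.7°: (1 − 0.612)/2 = 0.194.

0.194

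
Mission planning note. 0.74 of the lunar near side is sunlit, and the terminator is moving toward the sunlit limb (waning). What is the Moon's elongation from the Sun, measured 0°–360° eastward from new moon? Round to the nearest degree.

241°

cos θ = 1 − 2f = -0.480, giving a principal value of 118.7°.
Since the Moon is past full (waning), take the reflex angle: θ = 360° − 118.7° = 241.3°.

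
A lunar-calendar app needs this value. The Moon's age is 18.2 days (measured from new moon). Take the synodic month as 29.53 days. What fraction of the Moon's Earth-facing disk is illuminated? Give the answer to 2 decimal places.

0.87

The Moon has covered 18.2/29.53 of its cycle, so θ ≈ 360° × 18.2/29.53 = 221.9°.
With cos θ = (-0.745), the lit fraction is (1 − (-0.745))/2 ≈ 0.872.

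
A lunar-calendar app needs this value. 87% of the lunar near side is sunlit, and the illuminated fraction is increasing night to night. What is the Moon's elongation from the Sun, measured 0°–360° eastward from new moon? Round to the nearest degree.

cos θ = 1 − 2f = -0.740, giving a principal value of 137.7°.
The Moon is waxing (0°–180°), so θ = 137.7° directly.

138°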